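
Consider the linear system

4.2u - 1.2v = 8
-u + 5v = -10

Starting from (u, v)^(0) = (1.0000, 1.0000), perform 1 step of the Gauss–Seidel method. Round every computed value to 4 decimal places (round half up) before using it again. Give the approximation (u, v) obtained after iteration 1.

(2.1905, -1.5619)

Iteration 1:
  u = (8 - (-1.2)·1.0000) / (4.2) = 2.1905
  v = (-10 - (-1)·2.1905) / (5) = -1.5619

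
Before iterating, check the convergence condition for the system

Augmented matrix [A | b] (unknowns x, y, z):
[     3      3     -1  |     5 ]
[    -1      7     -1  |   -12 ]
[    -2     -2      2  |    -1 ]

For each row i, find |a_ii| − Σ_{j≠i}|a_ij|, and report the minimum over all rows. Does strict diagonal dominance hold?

row 1: |3| − (3+1) = -1
row 2: |7| − (1+1) = 5
row 3: |2| − (2+2) = -2
minimum over rows = -2 → not strictly diagonally dominant

-2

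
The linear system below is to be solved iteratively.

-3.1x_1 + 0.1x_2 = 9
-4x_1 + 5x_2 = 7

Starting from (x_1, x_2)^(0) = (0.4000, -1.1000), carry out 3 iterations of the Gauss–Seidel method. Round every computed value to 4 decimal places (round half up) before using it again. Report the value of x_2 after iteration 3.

Iteration 1:
  x_1 = (9 - (0.1)·-1.1000) / (-3.1) = -2.9387
  x_2 = (7 - (-4)·-2.9387) / (5) = -0.9510
Iteration 2:
  x_1 = (9 - (0.1)·-0.9510) / (-3.1) = -2.9339
  x_2 = (7 - (-4)·-2.9339) / (5) = -0.9471
Iteration 3:
  x_1 = (9 - (0.1)·-0.9471) / (-3.1) = -2.9338
  x_2 = (7 - (-4)·-2.9338) / (5) = -0.9470

-0.9470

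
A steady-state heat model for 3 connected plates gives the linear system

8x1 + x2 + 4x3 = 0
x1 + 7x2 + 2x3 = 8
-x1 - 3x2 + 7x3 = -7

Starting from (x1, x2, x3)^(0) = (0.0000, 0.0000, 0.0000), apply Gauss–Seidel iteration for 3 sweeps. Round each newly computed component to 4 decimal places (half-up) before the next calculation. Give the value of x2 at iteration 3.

Iteration 1:
  x1 = (0 - (1)·0.0000 - (4)·0.0000) / (8) = 0.0000
  x2 = (8 - (1)·0.0000 - (2)·0.0000) / (7) = 1.1429
  x3 = (-7 - (-1)·0.0000 - (-3)·1.1429) / (7) = -0.5102
Iteration 2:
  x1 = (0 - (1)·1.1429 - (4)·-0.5102) / (8) = 0.1122
  x2 = (8 - (1)·0.1122 - (2)·-0.5102) / (7) = 1.2726
  x3 = (-7 - (-1)·0.1122 - (-3)·1.2726) / (7) = -0.4386
Iteration 3:
  x1 = (0 - (1)·1.2726 - (4)·-0.4386) / (8) = 0.0602
  x2 = (8 - (1)·0.0602 - (2)·-0.4386) / (7) = 1.2596
  x3 = (-7 - (-1)·0.0602 - (-3)·1.2596) / (7) = -0.4516

1.2596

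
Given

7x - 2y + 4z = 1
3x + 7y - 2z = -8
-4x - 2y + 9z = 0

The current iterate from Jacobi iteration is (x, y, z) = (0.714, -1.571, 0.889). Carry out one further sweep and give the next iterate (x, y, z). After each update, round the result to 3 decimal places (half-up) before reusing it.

(-0.814, -1.195, -0.032)

One sweep:
  x = (1 - (-2)·-1.571 - (4)·0.889) / (7) = -0.814
  y = (-8 - (3)·0.714 - (-2)·0.889) / (7) = -1.195
  z = (0 - (-4)·0.714 - (-2)·-1.571) / (9) = -0.032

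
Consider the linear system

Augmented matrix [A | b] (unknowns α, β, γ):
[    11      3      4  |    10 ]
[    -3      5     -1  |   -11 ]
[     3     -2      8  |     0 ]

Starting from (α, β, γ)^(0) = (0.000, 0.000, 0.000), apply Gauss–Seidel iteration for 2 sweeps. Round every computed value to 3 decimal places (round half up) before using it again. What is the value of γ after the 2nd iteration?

-0.956

Iteration 1:
  α = (10 - (3)·0.000 - (4)·0.000) / (11) = 0.909
  β = (-11 - (-3)·0.909 - (-1)·0.000) / (5) = -1.655
  γ = (0 - (3)·0.909 - (-2)·-1.655) / (8) = -0.755
Iteration 2:
  α = (10 - (3)·-1.655 - (4)·-0.755) / (11) = 1.635
  β = (-11 - (-3)·1.635 - (-1)·-0.755) / (5) = -1.370
  γ = (0 - (3)·1.635 - (-2)·-1.370) / (8) = -0.956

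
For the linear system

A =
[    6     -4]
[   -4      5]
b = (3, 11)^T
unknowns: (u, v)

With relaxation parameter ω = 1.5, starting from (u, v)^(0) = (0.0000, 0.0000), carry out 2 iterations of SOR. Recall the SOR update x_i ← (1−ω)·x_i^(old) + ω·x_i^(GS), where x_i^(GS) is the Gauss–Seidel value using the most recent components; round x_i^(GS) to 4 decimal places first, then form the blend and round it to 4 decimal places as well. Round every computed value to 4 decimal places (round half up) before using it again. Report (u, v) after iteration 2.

Iteration 1:
  u: GS value = (3 - (-4)·0.0000) / (6) = 0.5000;  u ← (1−ω)·0.0000 + ω·0.5000 = 0.7500
  v: GS value = (11 - (-4)·0.7500) / (5) = 2.8000;  v ← (1−ω)·0.0000 + ω·2.8000 = 4.2000
Iteration 2:
  u: GS value = (3 - (-4)·4.2000) / (6) = 3.3000;  u ← (1−ω)·0.7500 + ω·3.3000 = 4.5750
  v: GS value = (11 - (-4)·4.5750) / (5) = 5.8600;  v ← (1−ω)·4.2000 + ω·5.8600 = 6.6900

(4.5750, 6.6900)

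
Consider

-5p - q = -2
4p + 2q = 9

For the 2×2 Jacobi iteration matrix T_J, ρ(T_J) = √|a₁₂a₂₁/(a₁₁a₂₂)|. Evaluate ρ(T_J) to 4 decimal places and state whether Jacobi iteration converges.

0.6325

a₁₂a₂₁/(a₁₁a₂₂) = (-1)·(4) / ((-5)·(2)) = 0.400000
ρ = √|0.400000| = √0.400000 = 0.6325
ρ < 1, so Jacobi converges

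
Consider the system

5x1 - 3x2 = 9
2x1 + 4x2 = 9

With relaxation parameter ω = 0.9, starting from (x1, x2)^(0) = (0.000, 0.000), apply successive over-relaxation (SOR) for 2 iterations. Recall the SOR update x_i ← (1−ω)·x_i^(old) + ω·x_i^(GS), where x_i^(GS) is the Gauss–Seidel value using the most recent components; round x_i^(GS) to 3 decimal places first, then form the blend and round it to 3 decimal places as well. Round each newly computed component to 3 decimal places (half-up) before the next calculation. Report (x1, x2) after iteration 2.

(2.482, 1.038)

Iteration 1:
  x1: GS value = (9 - (-3)·0.000) / (5) = 1.800;  x1 ← (1−ω)·0.000 + ω·1.800 = 1.620
  x2: GS value = (9 - (2)·1.620) / (4) = 1.440;  x2 ← (1−ω)·0.000 + ω·1.440 = 1.296
Iteration 2:
  x1: GS value = (9 - (-3)·1.296) / (5) = 2.578;  x1 ← (1−ω)·1.620 + ω·2.578 = 2.482
  x2: GS value = (9 - (2)·2.482) / (4) = 1.009;  x2 ← (1−ω)·1.296 + ω·1.009 = 1.038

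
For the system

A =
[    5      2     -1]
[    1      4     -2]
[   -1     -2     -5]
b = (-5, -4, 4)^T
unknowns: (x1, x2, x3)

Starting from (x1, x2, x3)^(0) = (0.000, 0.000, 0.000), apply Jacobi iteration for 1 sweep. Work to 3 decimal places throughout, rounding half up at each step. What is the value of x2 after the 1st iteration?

-1.000

Iteration 1:
  x1 = (-5 - (2)·0.000 - (-1)·0.000) / (5) = -1.000
  x2 = (-4 - (1)·0.000 - (-2)·0.000) / (4) = -1.000
  x3 = (4 - (-1)·0.000 - (-2)·0.000) / (-5) = -0.800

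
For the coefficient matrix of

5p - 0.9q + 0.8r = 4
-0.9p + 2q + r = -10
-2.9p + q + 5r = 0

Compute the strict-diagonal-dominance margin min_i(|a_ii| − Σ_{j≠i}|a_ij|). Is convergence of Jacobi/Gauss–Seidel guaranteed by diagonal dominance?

0.1

row 1: |5| − (0.9+0.8) = 3.3
row 2: |2| − (0.9+1) = 0.1
row 3: |5| − (2.9+1) = 1.1
minimum over rows = 0.1 → strictly diagonally dominant (convergence guaranteed)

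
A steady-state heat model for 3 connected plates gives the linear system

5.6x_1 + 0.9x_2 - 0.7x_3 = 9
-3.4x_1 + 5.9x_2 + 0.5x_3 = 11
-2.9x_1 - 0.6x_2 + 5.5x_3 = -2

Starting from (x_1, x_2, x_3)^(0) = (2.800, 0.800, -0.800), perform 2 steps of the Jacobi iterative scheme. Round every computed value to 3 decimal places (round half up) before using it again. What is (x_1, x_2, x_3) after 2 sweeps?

(1.187, 2.557, 0.750)

Iteration 1:
  x_1 = (9 - (0.9)·0.800 - (-0.7)·-0.800) / (5.6) = 1.379
  x_2 = (11 - (-3.4)·2.800 - (0.5)·-0.800) / (5.9) = 3.546
  x_3 = (-2 - (-2.9)·2.800 - (-0.6)·0.800) / (5.5) = 1.200
Iteration 2:
  x_1 = (9 - (0.9)·3.546 - (-0.7)·1.200) / (5.6) = 1.187
  x_2 = (11 - (-3.4)·1.379 - (0.5)·1.200) / (5.9) = 2.557
  x_3 = (-2 - (-2.9)·1.379 - (-0.6)·3.546) / (5.5) = 0.750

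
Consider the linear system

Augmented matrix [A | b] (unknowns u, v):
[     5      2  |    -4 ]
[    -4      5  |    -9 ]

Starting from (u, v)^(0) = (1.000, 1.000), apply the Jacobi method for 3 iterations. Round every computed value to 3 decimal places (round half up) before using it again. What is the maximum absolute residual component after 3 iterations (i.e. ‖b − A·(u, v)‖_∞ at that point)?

Iteration 1:
  u = (-4 - (2)·1.000) / (5) = -1.200
  v = (-9 - (-4)·1.000) / (5) = -1.000
Iteration 2:
  u = (-4 - (2)·-1.000) / (5) = -0.400
  v = (-9 - (-4)·-1.200) / (5) = -2.760
Iteration 3:
  u = (-4 - (2)·-2.760) / (5) = 0.304
  v = (-9 - (-4)·-0.400) / (5) = -2.120
Residual b − A·x = (-1.280, 2.816); ∞-norm = 2.816

2.816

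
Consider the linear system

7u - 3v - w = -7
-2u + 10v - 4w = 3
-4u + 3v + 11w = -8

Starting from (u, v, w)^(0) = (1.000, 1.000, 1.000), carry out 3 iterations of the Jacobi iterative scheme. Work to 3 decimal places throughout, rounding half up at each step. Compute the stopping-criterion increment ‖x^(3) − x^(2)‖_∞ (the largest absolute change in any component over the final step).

0.473

Iteration 1:
  u = (-7 - (-3)·1.000 - (-1)·1.000) / (7) = -0.429
  v = (3 - (-2)·1.000 - (-4)·1.000) / (10) = 0.900
  w = (-8 - (-4)·1.000 - (3)·1.000) / (11) = -0.636
Iteration 2:
  u = (-7 - (-3)·0.900 - (-1)·-0.636) / (7) = -0.705
  v = (3 - (-2)·-0.429 - (-4)·-0.636) / (10) = -0.040
  w = (-8 - (-4)·-0.429 - (3)·0.900) / (11) = -1.129
Iteration 3:
  u = (-7 - (-3)·-0.040 - (-1)·-1.129) / (7) = -1.178
  v = (3 - (-2)·-0.705 - (-4)·-1.129) / (10) = -0.293
  w = (-8 - (-4)·-0.705 - (3)·-0.040) / (11) = -0.973
Change: (-0.473, -0.253, 0.156) → max |·| = 0.473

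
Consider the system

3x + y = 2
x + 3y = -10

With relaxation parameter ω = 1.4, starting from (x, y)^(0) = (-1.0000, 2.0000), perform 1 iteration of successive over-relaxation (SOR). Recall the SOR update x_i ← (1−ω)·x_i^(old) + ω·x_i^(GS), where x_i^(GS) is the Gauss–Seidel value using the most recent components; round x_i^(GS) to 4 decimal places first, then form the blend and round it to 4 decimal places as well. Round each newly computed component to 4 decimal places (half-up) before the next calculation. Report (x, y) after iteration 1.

Iteration 1:
  x: GS value = (2 - (1)·2.0000) / (3) = 0.0000;  x ← (1−ω)·-1.0000 + ω·0.0000 = 0.4000
  y: GS value = (-10 - (1)·0.4000) / (3) = -3.4667;  y ← (1−ω)·2.0000 + ω·-3.4667 = -5.6534

(0.4000, -5.6534)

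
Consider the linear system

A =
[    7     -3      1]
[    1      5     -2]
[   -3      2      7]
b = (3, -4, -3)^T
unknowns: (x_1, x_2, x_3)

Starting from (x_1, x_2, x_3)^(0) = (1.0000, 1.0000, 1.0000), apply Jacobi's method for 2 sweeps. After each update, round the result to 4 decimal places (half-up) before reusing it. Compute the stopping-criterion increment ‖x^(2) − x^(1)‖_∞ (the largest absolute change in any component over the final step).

0.5021

Iteration 1:
  x_1 = (3 - (-3)·1.0000 - (1)·1.0000) / (7) = 0.7143
  x_2 = (-4 - (1)·1.0000 - (-2)·1.0000) / (5) = -0.6000
  x_3 = (-3 - (-3)·1.0000 - (2)·1.0000) / (7) = -0.2857
Iteration 2:
  x_1 = (3 - (-3)·-0.6000 - (1)·-0.2857) / (7) = 0.2122
  x_2 = (-4 - (1)·0.7143 - (-2)·-0.2857) / (5) = -1.0571
  x_3 = (-3 - (-3)·0.7143 - (2)·-0.6000) / (7) = 0.0490
Change: (-0.5021, -0.4571, 0.3347) → max |·| = 0.5021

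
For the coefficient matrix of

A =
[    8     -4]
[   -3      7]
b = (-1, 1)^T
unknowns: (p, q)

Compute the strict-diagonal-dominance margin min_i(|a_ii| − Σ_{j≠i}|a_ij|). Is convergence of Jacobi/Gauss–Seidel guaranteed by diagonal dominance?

4

row 1: |8| − (4) = 4
row 2: |7| − (3) = 4
minimum over rows = 4 → strictly diagonally dominant (convergence guaranteed)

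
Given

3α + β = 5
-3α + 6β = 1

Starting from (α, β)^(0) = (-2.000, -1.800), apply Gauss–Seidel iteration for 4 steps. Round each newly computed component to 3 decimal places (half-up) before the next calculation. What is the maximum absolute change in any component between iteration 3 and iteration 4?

Iteration 1:
  α = (5 - (1)·-1.800) / (3) = 2.267
  β = (1 - (-3)·2.267) / (6) = 1.300
Iteration 2:
  α = (5 - (1)·1.300) / (3) = 1.233
  β = (1 - (-3)·1.233) / (6) = 0.783
Iteration 3:
  α = (5 - (1)·0.783) / (3) = 1.406
  β = (1 - (-3)·1.406) / (6) = 0.870
Iteration 4:
  α = (5 - (1)·0.870) / (3) = 1.377
  β = (1 - (-3)·1.377) / (6) = 0.855
Change: (-0.029, -0.015) → max |·| = 0.029

0.029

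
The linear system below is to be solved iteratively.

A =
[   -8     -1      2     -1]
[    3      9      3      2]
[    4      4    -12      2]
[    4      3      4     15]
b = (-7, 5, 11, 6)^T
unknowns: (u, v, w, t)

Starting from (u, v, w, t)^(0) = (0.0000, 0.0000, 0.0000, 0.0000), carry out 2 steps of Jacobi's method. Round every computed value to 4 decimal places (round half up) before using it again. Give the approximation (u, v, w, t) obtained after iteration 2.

(0.5264, 0.4806, -0.3731, 0.3000)

Iteration 1:
  u = (-7 - (-1)·0.0000 - (2)·0.0000 - (-1)·0.0000) / (-8) = 0.8750
  v = (5 - (3)·0.0000 - (3)·0.0000 - (2)·0.0000) / (9) = 0.5556
  w = (11 - (4)·0.0000 - (4)·0.0000 - (2)·0.0000) / (-12) = -0.9167
  t = (6 - (4)·0.0000 - (3)·0.0000 - (4)·0.0000) / (15) = 0.4000
Iteration 2:
  u = (-7 - (-1)·0.5556 - (2)·-0.9167 - (-1)·0.4000) / (-8) = 0.5264
  v = (5 - (3)·0.8750 - (3)·-0.9167 - (2)·0.4000) / (9) = 0.4806
  w = (11 - (4)·0.8750 - (4)·0.5556 - (2)·0.4000) / (-12) = -0.3731
  t = (6 - (4)·0.8750 - (3)·0.5556 - (4)·-0.9167) / (15) = 0.3000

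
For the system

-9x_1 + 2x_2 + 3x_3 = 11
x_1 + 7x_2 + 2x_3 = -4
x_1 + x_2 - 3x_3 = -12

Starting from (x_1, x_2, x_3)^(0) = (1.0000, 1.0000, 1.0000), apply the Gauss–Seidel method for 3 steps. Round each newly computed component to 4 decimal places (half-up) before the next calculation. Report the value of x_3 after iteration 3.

3.3621

Iteration 1:
  x_1 = (11 - (2)·1.0000 - (3)·1.0000) / (-9) = -0.6667
  x_2 = (-4 - (1)·-0.6667 - (2)·1.0000) / (7) = -0.7619
  x_3 = (-12 - (1)·-0.6667 - (1)·-0.7619) / (-3) = 3.5238
Iteration 2:
  x_1 = (11 - (2)·-0.7619 - (3)·3.5238) / (-9) = -0.2169
  x_2 = (-4 - (1)·-0.2169 - (2)·3.5238) / (7) = -1.5472
  x_3 = (-12 - (1)·-0.2169 - (1)·-1.5472) / (-3) = 3.4120
Iteration 3:
  x_1 = (11 - (2)·-1.5472 - (3)·3.4120) / (-9) = -0.4287
  x_2 = (-4 - (1)·-0.4287 - (2)·3.4120) / (7) = -1.4850
  x_3 = (-12 - (1)·-0.4287 - (1)·-1.4850) / (-3) = 3.3621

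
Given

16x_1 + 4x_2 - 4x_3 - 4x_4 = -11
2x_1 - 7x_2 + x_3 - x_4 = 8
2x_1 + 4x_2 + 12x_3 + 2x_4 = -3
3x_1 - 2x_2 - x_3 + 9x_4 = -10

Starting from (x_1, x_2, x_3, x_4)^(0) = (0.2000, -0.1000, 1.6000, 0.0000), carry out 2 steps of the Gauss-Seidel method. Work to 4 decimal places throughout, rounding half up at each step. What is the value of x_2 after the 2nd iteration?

-1.1543

Iteration 1:
  x_1 = (-11 - (4)·-0.1000 - (-4)·1.6000 - (-4)·0.0000) / (16) = -0.2625
  x_2 = (8 - (2)·-0.2625 - (1)·1.6000 - (-1)·0.0000) / (-7) = -0.9893
  x_3 = (-3 - (2)·-0.2625 - (4)·-0.9893 - (2)·0.0000) / (12) = 0.1235
  x_4 = (-10 - (3)·-0.2625 - (-2)·-0.9893 - (-1)·0.1235) / (9) = -1.2297
Iteration 2:
  x_1 = (-11 - (4)·-0.9893 - (-4)·0.1235 - (-4)·-1.2297) / (16) = -0.7167
  x_2 = (8 - (2)·-0.7167 - (1)·0.1235 - (-1)·-1.2297) / (-7) = -1.1543
  x_3 = (-3 - (2)·-0.7167 - (4)·-1.1543 - (2)·-1.2297) / (12) = 0.4592
  x_4 = (-10 - (3)·-0.7167 - (-2)·-1.1543 - (-1)·0.4592) / (9) = -1.0777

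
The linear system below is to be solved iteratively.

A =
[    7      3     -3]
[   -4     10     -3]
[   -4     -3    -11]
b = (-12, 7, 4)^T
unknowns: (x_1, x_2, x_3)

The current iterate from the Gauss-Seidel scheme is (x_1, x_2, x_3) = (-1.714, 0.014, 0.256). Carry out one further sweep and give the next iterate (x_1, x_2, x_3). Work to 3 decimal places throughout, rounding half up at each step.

(-1.611, 0.132, 0.186)

One sweep:
  x_1 = (-12 - (3)·0.014 - (-3)·0.256) / (7) = -1.611
  x_2 = (7 - (-4)·-1.611 - (-3)·0.256) / (10) = 0.132
  x_3 = (4 - (-4)·-1.611 - (-3)·0.132) / (-11) = 0.186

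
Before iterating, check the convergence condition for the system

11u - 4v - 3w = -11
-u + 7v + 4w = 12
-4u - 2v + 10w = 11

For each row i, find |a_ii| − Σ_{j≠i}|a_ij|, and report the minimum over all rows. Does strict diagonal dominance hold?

row 1: |11| − (4+3) = 4
row 2: |7| − (1+4) = 2
row 3: |10| − (4+2) = 4
minimum over rows = 2 → strictly diagonally dominant (convergence guaranteed)

2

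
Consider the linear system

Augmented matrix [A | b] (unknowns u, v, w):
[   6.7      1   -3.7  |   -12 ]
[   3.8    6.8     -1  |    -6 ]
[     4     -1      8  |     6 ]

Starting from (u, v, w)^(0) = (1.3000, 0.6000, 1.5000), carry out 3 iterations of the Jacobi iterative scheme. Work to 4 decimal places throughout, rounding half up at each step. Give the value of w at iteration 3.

Iteration 1:
  u = (-12 - (1)·0.6000 - (-3.7)·1.5000) / (6.7) = -1.0522
  v = (-6 - (3.8)·1.3000 - (-1)·1.5000) / (6.8) = -1.3882
  w = (6 - (4)·1.3000 - (-1)·0.6000) / (8) = 0.1750
Iteration 2:
  u = (-12 - (1)·-1.3882 - (-3.7)·0.1750) / (6.7) = -1.4872
  v = (-6 - (3.8)·-1.0522 - (-1)·0.1750) / (6.8) = -0.2686
  w = (6 - (4)·-1.0522 - (-1)·-1.3882) / (8) = 1.1026
Iteration 3:
  u = (-12 - (1)·-0.2686 - (-3.7)·1.1026) / (6.7) = -1.1421
  v = (-6 - (3.8)·-1.4872 - (-1)·1.1026) / (6.8) = 0.1109
  w = (6 - (4)·-1.4872 - (-1)·-0.2686) / (8) = 1.4600

1.4600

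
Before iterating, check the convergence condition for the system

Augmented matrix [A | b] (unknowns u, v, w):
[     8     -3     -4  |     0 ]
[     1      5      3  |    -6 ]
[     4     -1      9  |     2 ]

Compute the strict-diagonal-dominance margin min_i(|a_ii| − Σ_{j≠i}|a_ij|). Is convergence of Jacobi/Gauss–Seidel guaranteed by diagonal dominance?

row 1: |8| − (3+4) = 1
row 2: |5| − (1+3) = 1
row 3: |9| − (4+1) = 4
minimum over rows = 1 → strictly diagonally dominant (convergence guaranteed)

1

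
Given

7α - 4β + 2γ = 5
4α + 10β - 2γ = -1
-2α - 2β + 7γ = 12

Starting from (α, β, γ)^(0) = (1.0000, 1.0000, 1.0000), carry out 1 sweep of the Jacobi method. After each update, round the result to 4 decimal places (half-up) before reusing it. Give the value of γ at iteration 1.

Iteration 1:
  α = (5 - (-4)·1.0000 - (2)·1.0000) / (7) = 1.0000
  β = (-1 - (4)·1.0000 - (-2)·1.0000) / (10) = -0.3000
  γ = (12 - (-2)·1.0000 - (-2)·1.0000) / (7) = 2.2857

2.2857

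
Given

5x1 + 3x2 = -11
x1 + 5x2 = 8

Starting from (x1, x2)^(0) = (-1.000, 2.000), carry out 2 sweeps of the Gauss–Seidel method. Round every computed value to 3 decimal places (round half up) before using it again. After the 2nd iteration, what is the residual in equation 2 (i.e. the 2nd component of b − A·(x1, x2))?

Iteration 1:
  x1 = (-11 - (3)·2.000) / (5) = -3.400
  x2 = (8 - (1)·-3.400) / (5) = 2.280
Iteration 2:
  x1 = (-11 - (3)·2.280) / (5) = -3.568
  x2 = (8 - (1)·-3.568) / (5) = 2.314
Residual b − A·x = (-0.102, -0.002)

-0.002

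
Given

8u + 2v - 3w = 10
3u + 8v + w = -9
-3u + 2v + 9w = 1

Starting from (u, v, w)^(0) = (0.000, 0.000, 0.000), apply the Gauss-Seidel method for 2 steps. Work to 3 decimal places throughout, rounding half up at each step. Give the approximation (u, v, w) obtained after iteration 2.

(1.979, -1.977, 1.210)

Iteration 1:
  u = (10 - (2)·0.000 - (-3)·0.000) / (8) = 1.250
  v = (-9 - (3)·1.250 - (1)·0.000) / (8) = -1.594
  w = (1 - (-3)·1.250 - (2)·-1.594) / (9) = 0.882
Iteration 2:
  u = (10 - (2)·-1.594 - (-3)·0.882) / (8) = 1.979
  v = (-9 - (3)·1.979 - (1)·0.882) / (8) = -1.977
  w = (1 - (-3)·1.979 - (2)·-1.977) / (9) = 1.210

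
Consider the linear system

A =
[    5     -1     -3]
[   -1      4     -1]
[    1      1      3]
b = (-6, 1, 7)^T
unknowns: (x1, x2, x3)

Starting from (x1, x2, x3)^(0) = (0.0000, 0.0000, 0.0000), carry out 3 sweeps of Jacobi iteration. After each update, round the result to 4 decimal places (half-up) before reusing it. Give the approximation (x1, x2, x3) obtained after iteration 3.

Iteration 1:
  x1 = (-6 - (-1)·0.0000 - (-3)·0.0000) / (5) = -1.2000
  x2 = (1 - (-1)·0.0000 - (-1)·0.0000) / (4) = 0.2500
  x3 = (7 - (1)·0.0000 - (1)·0.0000) / (3) = 2.3333
Iteration 2:
  x1 = (-6 - (-1)·0.2500 - (-3)·2.3333) / (5) = 0.2500
  x2 = (1 - (-1)·-1.2000 - (-1)·2.3333) / (4) = 0.5333
  x3 = (7 - (1)·-1.2000 - (1)·0.2500) / (3) = 2.6500
Iteration 3:
  x1 = (-6 - (-1)·0.5333 - (-3)·2.6500) / (5) = 0.4967
  x2 = (1 - (-1)·0.2500 - (-1)·2.6500) / (4) = 0.9750
  x3 = (7 - (1)·0.2500 - (1)·0.5333) / (3) = 2.0722

(0.4967, 0.9750, 2.0722)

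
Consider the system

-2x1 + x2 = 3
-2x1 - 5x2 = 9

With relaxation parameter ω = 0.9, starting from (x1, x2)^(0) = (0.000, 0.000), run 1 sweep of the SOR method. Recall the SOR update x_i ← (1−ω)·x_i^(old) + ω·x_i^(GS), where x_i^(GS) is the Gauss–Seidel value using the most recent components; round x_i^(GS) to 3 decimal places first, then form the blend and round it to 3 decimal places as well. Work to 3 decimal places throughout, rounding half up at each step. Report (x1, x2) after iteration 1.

Iteration 1:
  x1: GS value = (3 - (1)·0.000) / (-2) = -1.500;  x1 ← (1−ω)·0.000 + ω·-1.500 = -1.350
  x2: GS value = (9 - (-2)·-1.350) / (-5) = -1.260;  x2 ← (1−ω)·0.000 + ω·-1.260 = -1.134

(-1.350, -1.134)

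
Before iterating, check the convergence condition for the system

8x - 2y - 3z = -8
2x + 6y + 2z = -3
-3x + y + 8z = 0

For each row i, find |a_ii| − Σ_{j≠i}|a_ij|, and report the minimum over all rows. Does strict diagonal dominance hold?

row 1: |8| − (2+3) = 3
row 2: |6| − (2+2) = 2
row 3: |8| − (3+1) = 4
minimum over rows = 2 → strictly diagonally dominant (convergence guaranteed)

2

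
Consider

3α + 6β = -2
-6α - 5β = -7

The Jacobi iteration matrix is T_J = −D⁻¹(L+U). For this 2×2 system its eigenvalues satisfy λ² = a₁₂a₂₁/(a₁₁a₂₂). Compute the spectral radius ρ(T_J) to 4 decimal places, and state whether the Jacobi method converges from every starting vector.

1.5492

a₁₂a₂₁/(a₁₁a₂₂) = (6)·(-6) / ((3)·(-5)) = 2.400000
ρ = √|2.400000| = √2.400000 = 1.5492
ρ > 1, so Jacobi diverges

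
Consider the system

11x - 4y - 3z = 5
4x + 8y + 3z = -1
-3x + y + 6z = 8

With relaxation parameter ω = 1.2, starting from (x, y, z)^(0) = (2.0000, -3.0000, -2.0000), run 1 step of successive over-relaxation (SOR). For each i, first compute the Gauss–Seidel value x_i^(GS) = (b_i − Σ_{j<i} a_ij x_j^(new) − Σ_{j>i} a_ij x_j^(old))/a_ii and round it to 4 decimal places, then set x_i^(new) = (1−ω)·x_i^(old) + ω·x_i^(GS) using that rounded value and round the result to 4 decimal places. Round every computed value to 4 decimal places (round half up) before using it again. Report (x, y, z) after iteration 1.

(-1.8182, 2.4409, 0.4209)

Iteration 1:
  x: GS value = (5 - (-4)·-3.0000 - (-3)·-2.0000) / (11) = -1.1818;  x ← (1−ω)·2.0000 + ω·-1.1818 = -1.8182
  y: GS value = (-1 - (4)·-1.8182 - (3)·-2.0000) / (8) = 1.5341;  y ← (1−ω)·-3.0000 + ω·1.5341 = 2.4409
  z: GS value = (8 - (-3)·-1.8182 - (1)·2.4409) / (6) = 0.0174;  z ← (1−ω)·-2.0000 + ω·0.0174 = 0.4209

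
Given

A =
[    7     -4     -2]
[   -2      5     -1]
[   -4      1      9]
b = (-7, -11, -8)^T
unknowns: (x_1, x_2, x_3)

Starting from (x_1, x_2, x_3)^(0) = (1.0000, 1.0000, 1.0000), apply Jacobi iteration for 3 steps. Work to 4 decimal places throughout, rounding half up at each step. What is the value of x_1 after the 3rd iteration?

-2.5746

Iteration 1:
  x_1 = (-7 - (-4)·1.0000 - (-2)·1.0000) / (7) = -0.1429
  x_2 = (-11 - (-2)·1.0000 - (-1)·1.0000) / (5) = -1.6000
  x_3 = (-8 - (-4)·1.0000 - (1)·1.0000) / (9) = -0.5556
Iteration 2:
  x_1 = (-7 - (-4)·-1.6000 - (-2)·-0.5556) / (7) = -2.0730
  x_2 = (-11 - (-2)·-0.1429 - (-1)·-0.5556) / (5) = -2.3683
  x_3 = (-8 - (-4)·-0.1429 - (1)·-1.6000) / (9) = -0.7746
Iteration 3:
  x_1 = (-7 - (-4)·-2.3683 - (-2)·-0.7746) / (7) = -2.5746
  x_2 = (-11 - (-2)·-2.0730 - (-1)·-0.7746) / (5) = -3.1841
  x_3 = (-8 - (-4)·-2.0730 - (1)·-2.3683) / (9) = -1.5471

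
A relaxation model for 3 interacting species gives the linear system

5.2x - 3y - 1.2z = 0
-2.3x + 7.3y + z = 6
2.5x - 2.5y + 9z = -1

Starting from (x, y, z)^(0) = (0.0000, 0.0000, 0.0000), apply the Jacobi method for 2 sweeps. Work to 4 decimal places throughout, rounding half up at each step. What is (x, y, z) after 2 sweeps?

(0.4485, 0.8371, 0.1172)

Iteration 1:
  x = (0 - (-3)·0.0000 - (-1.2)·0.0000) / (5.2) = 0.0000
  y = (6 - (-2.3)·0.0000 - (1)·0.0000) / (7.3) = 0.8219
  z = (-1 - (2.5)·0.0000 - (-2.5)·0.0000) / (9) = -0.1111
Iteration 2:
  x = (0 - (-3)·0.8219 - (-1.2)·-0.1111) / (5.2) = 0.4485
  y = (6 - (-2.3)·0.0000 - (1)·-0.1111) / (7.3) = 0.8371
  z = (-1 - (2.5)·0.0000 - (-2.5)·0.8219) / (9) = 0.1172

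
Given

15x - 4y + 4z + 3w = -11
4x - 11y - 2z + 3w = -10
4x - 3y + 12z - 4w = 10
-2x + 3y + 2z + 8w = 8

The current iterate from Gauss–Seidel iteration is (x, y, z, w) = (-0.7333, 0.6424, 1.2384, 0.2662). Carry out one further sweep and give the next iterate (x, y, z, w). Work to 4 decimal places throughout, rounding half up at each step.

One sweep:
  x = (-11 - (-4)·0.6424 - (4)·1.2384 - (3)·0.2662) / (15) = -0.9455
  y = (-10 - (4)·-0.9455 - (-2)·1.2384 - (3)·0.2662) / (-11) = 0.4127
  z = (10 - (4)·-0.9455 - (-3)·0.4127 - (-4)·0.2662) / (12) = 1.3404
  w = (8 - (-2)·-0.9455 - (3)·0.4127 - (2)·1.3404) / (8) = 0.2738

(-0.9455, 0.4127, 1.3404, 0.2738)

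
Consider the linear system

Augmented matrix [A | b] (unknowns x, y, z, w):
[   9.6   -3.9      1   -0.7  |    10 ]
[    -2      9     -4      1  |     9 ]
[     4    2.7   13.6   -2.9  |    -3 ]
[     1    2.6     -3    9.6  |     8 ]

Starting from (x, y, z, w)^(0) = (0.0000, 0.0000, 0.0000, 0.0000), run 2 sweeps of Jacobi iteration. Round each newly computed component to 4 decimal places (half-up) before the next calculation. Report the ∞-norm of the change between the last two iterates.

Iteration 1:
  x = (10 - (-3.9)·0.0000 - (1)·0.0000 - (-0.7)·0.0000) / (9.6) = 1.0417
  y = (9 - (-2)·0.0000 - (-4)·0.0000 - (1)·0.0000) / (9) = 1.0000
  z = (-3 - (4)·0.0000 - (2.7)·0.0000 - (-2.9)·0.0000) / (13.6) = -0.2206
  w = (8 - (1)·0.0000 - (2.6)·0.0000 - (-3)·0.0000) / (9.6) = 0.8333
Iteration 2:
  x = (10 - (-3.9)·1.0000 - (1)·-0.2206 - (-0.7)·0.8333) / (9.6) = 1.5317
  y = (9 - (-2)·1.0417 - (-4)·-0.2206 - (1)·0.8333) / (9) = 1.0409
  z = (-3 - (4)·1.0417 - (2.7)·1.0000 - (-2.9)·0.8333) / (13.6) = -0.5478
  w = (8 - (1)·1.0417 - (2.6)·1.0000 - (-3)·-0.2206) / (9.6) = 0.3851
Change: (0.4900, 0.0409, -0.3272, -0.4482) → max |·| = 0.4900

0.4900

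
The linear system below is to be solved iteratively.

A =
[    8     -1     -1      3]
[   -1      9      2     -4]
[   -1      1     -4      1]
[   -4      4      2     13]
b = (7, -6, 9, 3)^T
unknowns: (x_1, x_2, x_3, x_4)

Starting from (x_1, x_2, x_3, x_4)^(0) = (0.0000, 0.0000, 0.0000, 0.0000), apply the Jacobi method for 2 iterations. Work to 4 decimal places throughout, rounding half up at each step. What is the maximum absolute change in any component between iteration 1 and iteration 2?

0.8205

Iteration 1:
  x_1 = (7 - (-1)·0.0000 - (-1)·0.0000 - (3)·0.0000) / (8) = 0.8750
  x_2 = (-6 - (-1)·0.0000 - (2)·0.0000 - (-4)·0.0000) / (9) = -0.6667
  x_3 = (9 - (-1)·0.0000 - (1)·0.0000 - (1)·0.0000) / (-4) = -2.2500
  x_4 = (3 - (-4)·0.0000 - (4)·0.0000 - (2)·0.0000) / (13) = 0.2308
Iteration 2:
  x_1 = (7 - (-1)·-0.6667 - (-1)·-2.2500 - (3)·0.2308) / (8) = 0.4239
  x_2 = (-6 - (-1)·0.8750 - (2)·-2.2500 - (-4)·0.2308) / (9) = 0.0331
  x_3 = (9 - (-1)·0.8750 - (1)·-0.6667 - (1)·0.2308) / (-4) = -2.5777
  x_4 = (3 - (-4)·0.8750 - (4)·-0.6667 - (2)·-2.2500) / (13) = 1.0513
Change: (-0.4511, 0.6998, -0.3277, 0.8205) → max |·| = 0.8205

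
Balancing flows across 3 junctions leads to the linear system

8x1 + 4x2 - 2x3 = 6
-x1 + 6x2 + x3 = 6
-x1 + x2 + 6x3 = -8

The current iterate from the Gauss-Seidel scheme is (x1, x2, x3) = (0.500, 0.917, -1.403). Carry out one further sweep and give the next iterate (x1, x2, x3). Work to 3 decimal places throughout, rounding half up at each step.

One sweep:
  x1 = (6 - (4)·0.917 - (-2)·-1.403) / (8) = -0.059
  x2 = (6 - (-1)·-0.059 - (1)·-1.403) / (6) = 1.224
  x3 = (-8 - (-1)·-0.059 - (1)·1.224) / (6) = -1.547

(-0.059, 1.224, -1.547)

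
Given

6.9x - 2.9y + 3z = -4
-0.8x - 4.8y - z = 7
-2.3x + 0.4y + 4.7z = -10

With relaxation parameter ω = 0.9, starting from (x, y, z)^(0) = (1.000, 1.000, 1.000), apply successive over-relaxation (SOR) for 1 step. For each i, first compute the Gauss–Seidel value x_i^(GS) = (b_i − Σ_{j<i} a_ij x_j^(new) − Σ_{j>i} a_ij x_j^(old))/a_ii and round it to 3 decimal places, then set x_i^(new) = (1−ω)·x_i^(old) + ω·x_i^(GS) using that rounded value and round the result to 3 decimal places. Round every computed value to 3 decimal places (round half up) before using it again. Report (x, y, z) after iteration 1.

Iteration 1:
  x: GS value = (-4 - (-2.9)·1.000 - (3)·1.000) / (6.9) = -0.594;  x ← (1−ω)·1.000 + ω·-0.594 = -0.435
  y: GS value = (7 - (-0.8)·-0.435 - (-1)·1.000) / (-4.8) = -1.594;  y ← (1−ω)·1.000 + ω·-1.594 = -1.335
  z: GS value = (-10 - (-2.3)·-0.435 - (0.4)·-1.335) / (4.7) = -2.227;  z ← (1−ω)·1.000 + ω·-2.227 = -1.904

(-0.435, -1.335, -1.904)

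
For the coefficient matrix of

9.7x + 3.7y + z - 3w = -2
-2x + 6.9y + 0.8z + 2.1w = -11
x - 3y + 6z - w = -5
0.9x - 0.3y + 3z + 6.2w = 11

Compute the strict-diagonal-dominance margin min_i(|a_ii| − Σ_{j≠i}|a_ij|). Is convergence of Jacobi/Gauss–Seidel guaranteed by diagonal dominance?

row 1: |9.7| − (3.7+1+3) = 2
row 2: |6.9| − (2+0.8+2.1) = 2
row 3: |6| − (1+3+1) = 1
row 4: |6.2| − (0.9+0.3+3) = 2
minimum over rows = 1 → strictly diagonally dominant (convergence guaranteed)

1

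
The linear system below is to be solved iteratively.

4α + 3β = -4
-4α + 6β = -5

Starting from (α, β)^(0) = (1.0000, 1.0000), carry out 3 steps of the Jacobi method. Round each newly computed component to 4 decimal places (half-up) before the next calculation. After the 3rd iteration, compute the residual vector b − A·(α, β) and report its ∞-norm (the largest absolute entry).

Iteration 1:
  α = (-4 - (3)·1.0000) / (4) = -1.7500
  β = (-5 - (-4)·1.0000) / (6) = -0.1667
Iteration 2:
  α = (-4 - (3)·-0.1667) / (4) = -0.8750
  β = (-5 - (-4)·-1.7500) / (6) = -2.0000
Iteration 3:
  α = (-4 - (3)·-2.0000) / (4) = 0.5000
  β = (-5 - (-4)·-0.8750) / (6) = -1.4167
Residual b − A·x = (-1.7499, 5.5002); ∞-norm = 5.5002

5.5002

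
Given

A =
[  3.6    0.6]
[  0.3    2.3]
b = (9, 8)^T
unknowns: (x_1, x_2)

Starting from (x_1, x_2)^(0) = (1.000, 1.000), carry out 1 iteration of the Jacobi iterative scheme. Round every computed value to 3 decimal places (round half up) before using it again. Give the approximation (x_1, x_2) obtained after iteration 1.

Iteration 1:
  x_1 = (9 - (0.6)·1.000) / (3.6) = 2.333
  x_2 = (8 - (0.3)·1.000) / (2.3) = 3.348

(2.333, 3.348)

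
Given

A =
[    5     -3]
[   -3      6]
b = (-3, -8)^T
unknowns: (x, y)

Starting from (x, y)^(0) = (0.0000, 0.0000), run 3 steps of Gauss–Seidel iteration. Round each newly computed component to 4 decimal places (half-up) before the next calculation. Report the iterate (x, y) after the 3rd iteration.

Iteration 1:
  x = (-3 - (-3)·0.0000) / (5) = -0.6000
  y = (-8 - (-3)·-0.6000) / (6) = -1.6333
Iteration 2:
  x = (-3 - (-3)·-1.6333) / (5) = -1.5800
  y = (-8 - (-3)·-1.5800) / (6) = -2.1233
Iteration 3:
  x = (-3 - (-3)·-2.1233) / (5) = -1.8740
  y = (-8 - (-3)·-1.8740) / (6) = -2.2703

(-1.8740, -2.2703)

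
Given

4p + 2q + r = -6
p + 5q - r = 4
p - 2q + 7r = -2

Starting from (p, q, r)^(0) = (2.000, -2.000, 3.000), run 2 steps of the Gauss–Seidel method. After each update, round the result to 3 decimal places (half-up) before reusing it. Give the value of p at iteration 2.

Iteration 1:
  p = (-6 - (2)·-2.000 - (1)·3.000) / (4) = -1.250
  q = (4 - (1)·-1.250 - (-1)·3.000) / (5) = 1.650
  r = (-2 - (1)·-1.250 - (-2)·1.650) / (7) = 0.364
Iteration 2:
  p = (-6 - (2)·1.650 - (1)·0.364) / (4) = -2.416
  q = (4 - (1)·-2.416 - (-1)·0.364) / (5) = 1.356
  r = (-2 - (1)·-2.416 - (-2)·1.356) / (7) = 0.447

-2.416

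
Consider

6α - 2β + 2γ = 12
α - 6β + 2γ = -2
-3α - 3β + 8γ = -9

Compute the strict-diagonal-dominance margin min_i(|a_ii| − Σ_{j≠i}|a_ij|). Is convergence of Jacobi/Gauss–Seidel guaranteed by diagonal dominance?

2

row 1: |6| − (2+2) = 2
row 2: |-6| − (1+2) = 3
row 3: |8| − (3+3) = 2
minimum over rows = 2 → strictly diagonally dominant (convergence guaranteed)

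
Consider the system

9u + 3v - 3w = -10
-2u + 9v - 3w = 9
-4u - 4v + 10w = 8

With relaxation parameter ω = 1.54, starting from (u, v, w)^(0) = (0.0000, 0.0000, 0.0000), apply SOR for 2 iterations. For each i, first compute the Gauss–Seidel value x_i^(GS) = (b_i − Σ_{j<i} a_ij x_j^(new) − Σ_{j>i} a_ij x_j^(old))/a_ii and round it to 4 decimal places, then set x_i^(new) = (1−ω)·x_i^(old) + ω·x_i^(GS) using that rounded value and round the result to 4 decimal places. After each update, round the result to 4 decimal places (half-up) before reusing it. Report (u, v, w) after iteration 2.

Iteration 1:
  u: GS value = (-10 - (3)·0.0000 - (-3)·0.0000) / (9) = -1.1111;  u ← (1−ω)·0.0000 + ω·-1.1111 = -1.7111
  v: GS value = (9 - (-2)·-1.7111 - (-3)·0.0000) / (9) = 0.6198;  v ← (1−ω)·0.0000 + ω·0.6198 = 0.9545
  w: GS value = (8 - (-4)·-1.7111 - (-4)·0.9545) / (10) = 0.4974;  w ← (1−ω)·0.0000 + ω·0.4974 = 0.7660
Iteration 2:
  u: GS value = (-10 - (3)·0.9545 - (-3)·0.7660) / (9) = -1.1739;  u ← (1−ω)·-1.7111 + ω·-1.1739 = -0.8838
  v: GS value = (9 - (-2)·-0.8838 - (-3)·0.7660) / (9) = 1.0589;  v ← (1−ω)·0.9545 + ω·1.0589 = 1.1153
  w: GS value = (8 - (-4)·-0.8838 - (-4)·1.1153) / (10) = 0.8926;  w ← (1−ω)·0.7660 + ω·0.8926 = 0.9610

(-0.8838, 1.1153, 0.9610)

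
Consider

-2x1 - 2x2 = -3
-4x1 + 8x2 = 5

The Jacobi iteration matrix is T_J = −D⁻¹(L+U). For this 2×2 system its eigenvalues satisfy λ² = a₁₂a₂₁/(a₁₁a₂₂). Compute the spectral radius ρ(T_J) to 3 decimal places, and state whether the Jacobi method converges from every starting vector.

a₁₂a₂₁/(a₁₁a₂₂) = (-2)·(-4) / ((-2)·(8)) = -0.500000
ρ = √|-0.500000| = √0.500000 = 0.707
ρ < 1, so Jacobi converges

0.707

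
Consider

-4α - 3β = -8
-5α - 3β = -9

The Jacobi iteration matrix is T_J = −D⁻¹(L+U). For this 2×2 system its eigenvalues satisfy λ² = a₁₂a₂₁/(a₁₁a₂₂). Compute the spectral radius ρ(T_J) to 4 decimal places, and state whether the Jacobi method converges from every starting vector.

1.1180

a₁₂a₂₁/(a₁₁a₂₂) = (-3)·(-5) / ((-4)·(-3)) = 1.250000
ρ = √|1.250000| = √1.250000 = 1.1180
ρ > 1, so Jacobi diverges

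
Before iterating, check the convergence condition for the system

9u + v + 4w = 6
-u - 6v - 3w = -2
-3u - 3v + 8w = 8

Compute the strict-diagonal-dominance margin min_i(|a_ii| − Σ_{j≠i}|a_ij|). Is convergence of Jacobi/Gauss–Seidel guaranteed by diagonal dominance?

2

row 1: |9| − (1+4) = 4
row 2: |-6| − (1+3) = 2
row 3: |8| − (3+3) = 2
minimum over rows = 2 → strictly diagonally dominant (convergence guaranteed)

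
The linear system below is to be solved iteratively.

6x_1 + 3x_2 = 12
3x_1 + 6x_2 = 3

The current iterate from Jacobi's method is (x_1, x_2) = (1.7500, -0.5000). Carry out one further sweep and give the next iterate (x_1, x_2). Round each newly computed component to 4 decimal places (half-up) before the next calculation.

One sweep:
  x_1 = (12 - (3)·-0.5000) / (6) = 2.2500
  x_2 = (3 - (3)·1.7500) / (6) = -0.3750

(2.2500, -0.3750)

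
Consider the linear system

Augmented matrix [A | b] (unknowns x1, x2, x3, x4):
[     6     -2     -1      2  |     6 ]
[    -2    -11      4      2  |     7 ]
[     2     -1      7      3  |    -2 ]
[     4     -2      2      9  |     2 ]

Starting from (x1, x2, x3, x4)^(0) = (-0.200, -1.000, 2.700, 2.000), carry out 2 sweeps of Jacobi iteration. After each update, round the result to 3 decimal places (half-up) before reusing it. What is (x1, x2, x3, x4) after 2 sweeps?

Iteration 1:
  x1 = (6 - (-2)·-1.000 - (-1)·2.700 - (2)·2.000) / (6) = 0.450
  x2 = (7 - (-2)·-0.200 - (4)·2.700 - (2)·2.000) / (-11) = 0.745
  x3 = (-2 - (2)·-0.200 - (-1)·-1.000 - (3)·2.000) / (7) = -1.229
  x4 = (2 - (4)·-0.200 - (-2)·-1.000 - (2)·2.700) / (9) = -0.511
Iteration 2:
  x1 = (6 - (-2)·0.745 - (-1)·-1.229 - (2)·-0.511) / (6) = 1.214
  x2 = (7 - (-2)·0.450 - (4)·-1.229 - (2)·-0.511) / (-11) = -1.258
  x3 = (-2 - (2)·0.450 - (-1)·0.745 - (3)·-0.511) / (7) = -0.089
  x4 = (2 - (4)·0.450 - (-2)·0.745 - (2)·-1.229) / (9) = 0.461

(1.214, -1.258, -0.089, 0.461)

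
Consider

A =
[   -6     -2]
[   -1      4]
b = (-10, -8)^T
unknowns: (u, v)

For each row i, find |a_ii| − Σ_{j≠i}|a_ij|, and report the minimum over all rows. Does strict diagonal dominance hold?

row 1: |-6| − (2) = 4
row 2: |4| − (1) = 3
minimum over rows = 3 → strictly diagonally dominant (convergence guaranteed)

3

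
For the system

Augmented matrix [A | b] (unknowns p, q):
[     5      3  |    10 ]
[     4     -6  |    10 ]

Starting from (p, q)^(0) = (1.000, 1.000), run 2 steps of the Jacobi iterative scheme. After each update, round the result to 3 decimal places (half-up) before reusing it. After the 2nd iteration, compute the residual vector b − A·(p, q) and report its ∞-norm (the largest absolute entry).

4.798

Iteration 1:
  p = (10 - (3)·1.000) / (5) = 1.400
  q = (10 - (4)·1.000) / (-6) = -1.000
Iteration 2:
  p = (10 - (3)·-1.000) / (5) = 2.600
  q = (10 - (4)·1.400) / (-6) = -0.733
Residual b − A·x = (-0.801, -4.798); ∞-norm = 4.798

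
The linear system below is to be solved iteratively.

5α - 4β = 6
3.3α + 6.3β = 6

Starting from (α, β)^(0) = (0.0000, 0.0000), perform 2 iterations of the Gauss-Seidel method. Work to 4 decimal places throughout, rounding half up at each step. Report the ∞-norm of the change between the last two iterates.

0.2590

Iteration 1:
  α = (6 - (-4)·0.0000) / (5) = 1.2000
  β = (6 - (3.3)·1.2000) / (6.3) = 0.3238
Iteration 2:
  α = (6 - (-4)·0.3238) / (5) = 1.4590
  β = (6 - (3.3)·1.4590) / (6.3) = 0.1881
Change: (0.2590, -0.1357) → max |·| = 0.2590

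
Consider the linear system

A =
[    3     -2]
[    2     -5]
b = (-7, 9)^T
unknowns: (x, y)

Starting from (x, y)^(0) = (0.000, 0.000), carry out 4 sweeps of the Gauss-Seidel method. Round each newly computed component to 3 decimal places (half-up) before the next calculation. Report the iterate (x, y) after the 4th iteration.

Iteration 1:
  x = (-7 - (-2)·0.000) / (3) = -2.333
  y = (9 - (2)·-2.333) / (-5) = -2.733
Iteration 2:
  x = (-7 - (-2)·-2.733) / (3) = -4.155
  y = (9 - (2)·-4.155) / (-5) = -3.462
Iteration 3:
  x = (-7 - (-2)·-3.462) / (3) = -4.641
  y = (9 - (2)·-4.641) / (-5) = -3.656
Iteration 4:
  x = (-7 - (-2)·-3.656) / (3) = -4.771
  y = (9 - (2)·-4.771) / (-5) = -3.708

(-4.771, -3.708)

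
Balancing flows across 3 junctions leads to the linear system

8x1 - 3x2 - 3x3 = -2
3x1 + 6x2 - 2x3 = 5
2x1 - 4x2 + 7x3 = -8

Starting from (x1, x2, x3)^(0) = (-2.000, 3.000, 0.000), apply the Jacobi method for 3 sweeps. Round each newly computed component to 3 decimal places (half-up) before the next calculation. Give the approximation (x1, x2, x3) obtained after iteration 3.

Iteration 1:
  x1 = (-2 - (-3)·3.000 - (-3)·0.000) / (8) = 0.875
  x2 = (5 - (3)·-2.000 - (-2)·0.000) / (6) = 1.833
  x3 = (-8 - (2)·-2.000 - (-4)·3.000) / (7) = 1.143
Iteration 2:
  x1 = (-2 - (-3)·1.833 - (-3)·1.143) / (8) = 0.866
  x2 = (5 - (3)·0.875 - (-2)·1.143) / (6) = 0.777
  x3 = (-8 - (2)·0.875 - (-4)·1.833) / (7) = -0.345
Iteration 3:
  x1 = (-2 - (-3)·0.777 - (-3)·-0.345) / (8) = -0.088
  x2 = (5 - (3)·0.866 - (-2)·-0.345) / (6) = 0.285
  x3 = (-8 - (2)·0.866 - (-4)·0.777) / (7) = -0.946

(-0.088, 0.285, -0.946)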